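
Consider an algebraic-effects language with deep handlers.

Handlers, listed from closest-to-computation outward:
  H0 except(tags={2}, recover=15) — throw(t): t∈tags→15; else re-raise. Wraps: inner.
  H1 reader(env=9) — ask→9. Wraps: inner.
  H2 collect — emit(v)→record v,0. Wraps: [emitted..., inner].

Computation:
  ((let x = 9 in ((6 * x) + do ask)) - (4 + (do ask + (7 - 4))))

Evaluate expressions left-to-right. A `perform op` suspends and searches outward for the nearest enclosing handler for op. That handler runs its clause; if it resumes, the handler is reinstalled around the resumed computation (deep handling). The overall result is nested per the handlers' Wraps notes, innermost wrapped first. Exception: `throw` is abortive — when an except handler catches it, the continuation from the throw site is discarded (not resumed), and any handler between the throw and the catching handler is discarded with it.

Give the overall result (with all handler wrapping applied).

Answer: [47]

Evaluation trace:
ask @ H1 ⇒ 9
ask @ H1 ⇒ 9
H0 returns 47
H1 returns 47
H2 returns [47]
= [47]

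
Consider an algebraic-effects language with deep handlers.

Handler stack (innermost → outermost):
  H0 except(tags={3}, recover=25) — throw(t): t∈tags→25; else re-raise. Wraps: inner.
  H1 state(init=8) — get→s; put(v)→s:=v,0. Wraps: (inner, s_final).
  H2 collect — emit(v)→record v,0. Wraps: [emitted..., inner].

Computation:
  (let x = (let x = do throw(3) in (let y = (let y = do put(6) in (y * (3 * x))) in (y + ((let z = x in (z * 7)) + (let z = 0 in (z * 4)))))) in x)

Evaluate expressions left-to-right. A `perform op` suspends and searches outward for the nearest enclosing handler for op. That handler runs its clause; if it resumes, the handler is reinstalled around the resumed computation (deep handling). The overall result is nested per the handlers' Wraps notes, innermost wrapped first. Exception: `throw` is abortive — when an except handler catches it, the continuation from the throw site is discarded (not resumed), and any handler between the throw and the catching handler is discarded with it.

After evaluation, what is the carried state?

Working:
throw(3) @ H0 caught ⇒ 25
H1 returns (25, 8)
H2 returns [(25, 8)]
= [(25, 8)]

Answer: 8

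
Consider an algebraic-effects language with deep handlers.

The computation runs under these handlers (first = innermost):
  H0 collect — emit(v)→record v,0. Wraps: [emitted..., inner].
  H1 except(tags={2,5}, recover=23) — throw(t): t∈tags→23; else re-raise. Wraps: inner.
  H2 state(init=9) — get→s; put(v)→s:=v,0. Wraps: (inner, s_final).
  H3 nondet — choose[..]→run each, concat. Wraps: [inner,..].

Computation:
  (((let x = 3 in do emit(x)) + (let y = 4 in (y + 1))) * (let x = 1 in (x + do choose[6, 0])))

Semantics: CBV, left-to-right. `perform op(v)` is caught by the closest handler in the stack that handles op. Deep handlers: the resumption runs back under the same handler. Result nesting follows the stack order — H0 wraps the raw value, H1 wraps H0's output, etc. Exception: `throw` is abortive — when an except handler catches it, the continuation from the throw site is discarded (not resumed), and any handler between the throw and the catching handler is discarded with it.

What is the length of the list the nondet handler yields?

Answer: 2

Step-by-step:
emit(3) @ H0 ⇒ out+=3
choose[6, 0] @ H3
  branch[0] choose=6:
    H0 returns [3, 35]
    H1 returns [3, 35]
    H2 returns ([3, 35], 9)
    H3 returns [([3, 35], 9)]
  branch[1] choose=0:
    H0 returns [3, 5]
    H1 returns [3, 5]
    H2 returns ([3, 5], 9)
    H3 returns [([3, 5], 9)]
= [([3, 35], 9), ([3, 5], 9)]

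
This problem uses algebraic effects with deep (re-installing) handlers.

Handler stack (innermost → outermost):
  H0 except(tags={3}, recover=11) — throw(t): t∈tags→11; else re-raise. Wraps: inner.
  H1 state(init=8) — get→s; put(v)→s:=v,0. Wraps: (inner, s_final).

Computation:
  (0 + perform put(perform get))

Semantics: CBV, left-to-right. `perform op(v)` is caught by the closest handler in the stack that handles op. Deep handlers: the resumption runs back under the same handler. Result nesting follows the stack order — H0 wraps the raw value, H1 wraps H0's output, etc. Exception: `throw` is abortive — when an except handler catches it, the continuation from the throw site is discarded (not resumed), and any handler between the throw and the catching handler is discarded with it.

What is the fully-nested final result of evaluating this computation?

Answer: (0, 8)

Step-by-step:
get @ H1 ⇒ 8
put(8) @ H1 ⇒ s:=8
H0 returns 0
H1 returns (0, 8)
= (0, 8)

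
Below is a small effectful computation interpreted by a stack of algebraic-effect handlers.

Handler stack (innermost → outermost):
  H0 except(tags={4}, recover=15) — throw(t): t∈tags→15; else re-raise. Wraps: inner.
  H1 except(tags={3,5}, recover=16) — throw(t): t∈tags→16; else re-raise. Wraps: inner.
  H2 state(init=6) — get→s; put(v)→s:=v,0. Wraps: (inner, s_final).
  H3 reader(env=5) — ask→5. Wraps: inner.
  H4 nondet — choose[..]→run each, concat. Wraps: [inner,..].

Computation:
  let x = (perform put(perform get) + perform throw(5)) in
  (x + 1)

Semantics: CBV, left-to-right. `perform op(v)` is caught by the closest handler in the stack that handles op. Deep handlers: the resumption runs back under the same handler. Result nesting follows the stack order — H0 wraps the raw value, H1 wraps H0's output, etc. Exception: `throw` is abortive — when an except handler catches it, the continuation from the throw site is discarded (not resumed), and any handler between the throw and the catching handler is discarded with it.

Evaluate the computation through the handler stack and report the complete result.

Step-by-step:
get @ H2 ⇒ 6
put(6) @ H2 ⇒ s:=6
throw(5) @ H0 re-raised
throw(5) @ H1 caught ⇒ 16
H2 returns (16, 6)
H3 returns (16, 6)
H4 returns [(16, 6)]
= [(16, 6)]

Answer: [(16, 6)]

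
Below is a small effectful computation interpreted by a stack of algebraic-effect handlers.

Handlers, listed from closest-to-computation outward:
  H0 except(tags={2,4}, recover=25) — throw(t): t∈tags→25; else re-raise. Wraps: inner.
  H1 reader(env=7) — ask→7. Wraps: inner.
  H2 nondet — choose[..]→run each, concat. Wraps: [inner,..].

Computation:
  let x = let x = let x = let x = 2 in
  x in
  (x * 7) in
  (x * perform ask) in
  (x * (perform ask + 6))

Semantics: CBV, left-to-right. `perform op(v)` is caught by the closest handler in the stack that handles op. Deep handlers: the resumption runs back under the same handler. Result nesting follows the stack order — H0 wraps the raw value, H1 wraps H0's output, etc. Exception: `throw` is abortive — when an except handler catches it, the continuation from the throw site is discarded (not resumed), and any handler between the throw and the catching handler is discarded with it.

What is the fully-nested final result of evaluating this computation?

Answer: [1274]

Step-by-step:
ask @ H1 ⇒ 7
ask @ H1 ⇒ 7
H0 returns 1274
H1 returns 1274
H2 returns [1274]
= [1274]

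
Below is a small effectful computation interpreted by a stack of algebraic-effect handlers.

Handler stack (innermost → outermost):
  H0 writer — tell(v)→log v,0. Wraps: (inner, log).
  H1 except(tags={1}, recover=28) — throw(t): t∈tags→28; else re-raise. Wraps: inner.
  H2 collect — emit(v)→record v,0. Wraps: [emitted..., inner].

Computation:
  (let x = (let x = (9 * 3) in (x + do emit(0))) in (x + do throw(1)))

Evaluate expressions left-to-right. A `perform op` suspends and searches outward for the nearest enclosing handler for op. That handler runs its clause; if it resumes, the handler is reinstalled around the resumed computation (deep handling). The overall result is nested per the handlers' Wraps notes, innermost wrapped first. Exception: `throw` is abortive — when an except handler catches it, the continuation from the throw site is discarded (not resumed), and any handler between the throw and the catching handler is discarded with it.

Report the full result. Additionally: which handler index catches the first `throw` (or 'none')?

Step-by-step:
emit(0) @ H2 ⇒ out+=0
throw(1) @ H1 caught ⇒ 28
H2 returns [0, 28]
= [0, 28]

Answer: [0, 28] ; first throw caught by: H1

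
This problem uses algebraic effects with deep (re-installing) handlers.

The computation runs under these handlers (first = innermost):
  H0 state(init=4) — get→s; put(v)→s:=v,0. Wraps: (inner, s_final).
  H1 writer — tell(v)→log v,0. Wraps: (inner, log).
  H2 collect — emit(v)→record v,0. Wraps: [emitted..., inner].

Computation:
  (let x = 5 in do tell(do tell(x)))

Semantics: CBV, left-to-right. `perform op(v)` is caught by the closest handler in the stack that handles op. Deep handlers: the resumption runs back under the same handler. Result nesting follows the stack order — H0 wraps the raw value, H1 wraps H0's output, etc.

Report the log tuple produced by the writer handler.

Step-by-step:
tell(5) @ H1 ⇒ log+=5
tell(0) @ H1 ⇒ log+=0
H0 returns (0, 4)
H1 returns ((0, 4), (5, 0))
H2 returns [((0, 4), (5, 0))]
= [((0, 4), (5, 0))]

Answer: (5, 0)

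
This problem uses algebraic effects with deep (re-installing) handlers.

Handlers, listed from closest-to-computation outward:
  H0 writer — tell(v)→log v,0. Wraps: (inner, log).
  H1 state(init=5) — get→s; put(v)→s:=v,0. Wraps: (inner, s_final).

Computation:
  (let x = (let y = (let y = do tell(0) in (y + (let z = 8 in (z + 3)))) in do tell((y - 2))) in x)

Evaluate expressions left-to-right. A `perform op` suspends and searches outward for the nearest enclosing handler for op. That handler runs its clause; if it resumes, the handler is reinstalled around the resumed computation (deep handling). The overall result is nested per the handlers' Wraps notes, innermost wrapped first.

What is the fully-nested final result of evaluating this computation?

Evaluation trace:
tell(0) @ H0 ⇒ log+=0
tell(9) @ H0 ⇒ log+=9
H0 returns (0, (0, 9))
H1 returns ((0, (0, 9)), 5)
= ((0, (0, 9)), 5)

Answer: ((0, (0, 9)), 5)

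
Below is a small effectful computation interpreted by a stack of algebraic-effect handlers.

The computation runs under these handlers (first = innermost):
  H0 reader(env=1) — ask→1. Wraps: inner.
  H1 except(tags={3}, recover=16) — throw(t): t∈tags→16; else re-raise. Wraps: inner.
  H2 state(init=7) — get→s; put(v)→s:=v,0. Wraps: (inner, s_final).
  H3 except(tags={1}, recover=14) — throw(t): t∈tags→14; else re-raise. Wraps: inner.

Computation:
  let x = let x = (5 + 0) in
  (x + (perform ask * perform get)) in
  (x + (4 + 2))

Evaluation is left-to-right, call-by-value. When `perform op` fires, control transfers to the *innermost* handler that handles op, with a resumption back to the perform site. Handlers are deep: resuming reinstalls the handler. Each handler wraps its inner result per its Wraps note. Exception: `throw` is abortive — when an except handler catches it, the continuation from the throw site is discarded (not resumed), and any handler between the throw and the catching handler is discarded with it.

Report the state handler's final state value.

Working:
ask @ H0 ⇒ 1
get @ H2 ⇒ 7
H0 returns 18
H1 returns 18
H2 returns (18, 7)
H3 returns (18, 7)
= (18, 7)

Answer: 7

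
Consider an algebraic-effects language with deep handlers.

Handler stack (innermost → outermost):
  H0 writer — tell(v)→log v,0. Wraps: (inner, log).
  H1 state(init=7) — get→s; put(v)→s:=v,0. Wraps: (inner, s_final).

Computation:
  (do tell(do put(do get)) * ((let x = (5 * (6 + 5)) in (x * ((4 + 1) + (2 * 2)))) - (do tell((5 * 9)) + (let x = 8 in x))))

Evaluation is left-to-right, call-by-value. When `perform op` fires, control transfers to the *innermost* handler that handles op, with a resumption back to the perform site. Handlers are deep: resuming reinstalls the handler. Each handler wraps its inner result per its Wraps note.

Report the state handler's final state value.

Answer: 7

Step-by-step:
get @ H1 ⇒ 7
put(7) @ H1 ⇒ s:=7
tell(0) @ H0 ⇒ log+=0
tell(45) @ H0 ⇒ log+=45
H0 returns (0, (0, 45))
H1 returns ((0, (0, 45)), 7)
= ((0, (0, 45)), 7)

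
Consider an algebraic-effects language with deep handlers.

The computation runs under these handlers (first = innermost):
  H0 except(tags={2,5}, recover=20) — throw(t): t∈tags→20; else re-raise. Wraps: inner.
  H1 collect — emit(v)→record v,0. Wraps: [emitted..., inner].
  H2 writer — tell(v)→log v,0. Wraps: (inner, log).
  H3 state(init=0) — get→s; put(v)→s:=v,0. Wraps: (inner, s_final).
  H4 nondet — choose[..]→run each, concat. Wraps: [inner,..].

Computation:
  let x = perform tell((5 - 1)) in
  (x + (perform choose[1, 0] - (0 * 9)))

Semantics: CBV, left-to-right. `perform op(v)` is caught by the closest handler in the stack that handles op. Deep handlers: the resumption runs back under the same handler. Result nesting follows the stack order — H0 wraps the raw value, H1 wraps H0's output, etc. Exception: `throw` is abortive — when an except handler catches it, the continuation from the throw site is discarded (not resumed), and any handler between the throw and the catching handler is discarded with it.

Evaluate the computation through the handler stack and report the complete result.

Working:
tell(4) @ H2 ⇒ log+=4
choose[1, 0] @ H4
  branch[0] choose=1:
    H0 returns 1
    H1 returns [1]
    H2 returns ([1], (4))
    H3 returns (([1], (4)), 0)
    H4 returns [(([1], (4)), 0)]
  branch[1] choose=0:
    H0 returns 0
    H1 returns [0]
    H2 returns ([0], (4))
    H3 returns (([0], (4)), 0)
    H4 returns [(([0], (4)), 0)]
= [(([1], (4)), 0), (([0], (4)), 0)]

Answer: [(([1], (4)), 0), (([0], (4)), 0)]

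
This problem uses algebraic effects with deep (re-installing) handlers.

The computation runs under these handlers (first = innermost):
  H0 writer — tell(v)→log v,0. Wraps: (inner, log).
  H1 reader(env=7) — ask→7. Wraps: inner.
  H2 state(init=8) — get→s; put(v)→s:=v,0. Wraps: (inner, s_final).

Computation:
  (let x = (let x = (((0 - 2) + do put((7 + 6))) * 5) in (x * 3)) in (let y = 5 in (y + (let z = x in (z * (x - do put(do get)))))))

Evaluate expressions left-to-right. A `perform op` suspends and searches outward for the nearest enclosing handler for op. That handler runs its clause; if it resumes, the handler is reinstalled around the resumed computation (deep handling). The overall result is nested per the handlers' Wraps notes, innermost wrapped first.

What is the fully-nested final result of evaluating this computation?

Working:
put(13) @ H2 ⇒ s:=13
get @ H2 ⇒ 13
put(13) @ H2 ⇒ s:=13
H0 returns (905, ())
H1 returns (905, ())
H2 returns ((905, ()), 13)
= ((905, ()), 13)

Answer: ((905, ()), 13)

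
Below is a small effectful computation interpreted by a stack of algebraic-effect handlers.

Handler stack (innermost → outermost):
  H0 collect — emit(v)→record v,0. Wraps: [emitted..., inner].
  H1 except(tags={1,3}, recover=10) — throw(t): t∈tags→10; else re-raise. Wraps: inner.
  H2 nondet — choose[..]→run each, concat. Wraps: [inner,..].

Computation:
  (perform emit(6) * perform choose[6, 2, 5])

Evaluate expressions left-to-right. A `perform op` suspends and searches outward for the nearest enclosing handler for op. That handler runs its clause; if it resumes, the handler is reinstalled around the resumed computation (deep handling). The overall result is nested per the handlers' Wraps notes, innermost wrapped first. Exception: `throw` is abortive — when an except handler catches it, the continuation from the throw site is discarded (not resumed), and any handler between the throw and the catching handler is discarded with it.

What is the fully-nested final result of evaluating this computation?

Step-by-step:
emit(6) @ H0 ⇒ out+=6
choose[6, 2, 5] @ H2
  branch[0] choose=6:
    H0 returns [6, 0]
    H1 returns [6, 0]
    H2 returns [[6, 0]]
  branch[1] choose=2:
    H0 returns [6, 0]
    H1 returns [6, 0]
    H2 returns [[6, 0]]
  branch[2] choose=5:
    H0 returns [6, 0]
    H1 returns [6, 0]
    H2 returns [[6, 0]]
= [[6, 0], [6, 0], [6, 0]]

Answer: [[6, 0], [6, 0], [6, 0]]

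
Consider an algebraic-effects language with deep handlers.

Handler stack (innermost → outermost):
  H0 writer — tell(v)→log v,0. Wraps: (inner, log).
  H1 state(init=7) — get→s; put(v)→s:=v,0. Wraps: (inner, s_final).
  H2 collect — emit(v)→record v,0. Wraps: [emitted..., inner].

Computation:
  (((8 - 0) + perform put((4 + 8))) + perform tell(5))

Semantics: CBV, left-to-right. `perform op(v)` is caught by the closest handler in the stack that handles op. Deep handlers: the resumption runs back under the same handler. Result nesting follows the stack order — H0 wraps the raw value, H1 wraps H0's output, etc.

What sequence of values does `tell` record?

Answer: (5)

Step-by-step:
put(12) @ H1 ⇒ s:=12
tell(5) @ H0 ⇒ log+=5
H0 returns (8, (5))
H1 returns ((8, (5)), 12)
H2 returns [((8, (5)), 12)]
= [((8, (5)), 12)]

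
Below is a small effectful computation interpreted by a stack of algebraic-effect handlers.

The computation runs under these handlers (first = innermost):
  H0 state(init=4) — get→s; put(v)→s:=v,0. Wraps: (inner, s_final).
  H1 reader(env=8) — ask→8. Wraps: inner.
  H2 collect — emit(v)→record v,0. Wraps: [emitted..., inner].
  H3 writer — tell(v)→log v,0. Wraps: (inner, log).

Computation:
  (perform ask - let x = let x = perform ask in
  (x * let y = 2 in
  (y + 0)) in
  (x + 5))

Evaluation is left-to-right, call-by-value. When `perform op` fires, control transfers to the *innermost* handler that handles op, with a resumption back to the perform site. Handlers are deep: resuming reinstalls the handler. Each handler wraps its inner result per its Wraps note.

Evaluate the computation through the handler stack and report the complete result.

Working:
ask @ H1 ⇒ 8
ask @ H1 ⇒ 8
H0 returns (-13, 4)
H1 returns (-13, 4)
H2 returns [(-13, 4)]
H3 returns ([(-13, 4)], ())
= ([(-13, 4)], ())

Answer: ([(-13, 4)], ())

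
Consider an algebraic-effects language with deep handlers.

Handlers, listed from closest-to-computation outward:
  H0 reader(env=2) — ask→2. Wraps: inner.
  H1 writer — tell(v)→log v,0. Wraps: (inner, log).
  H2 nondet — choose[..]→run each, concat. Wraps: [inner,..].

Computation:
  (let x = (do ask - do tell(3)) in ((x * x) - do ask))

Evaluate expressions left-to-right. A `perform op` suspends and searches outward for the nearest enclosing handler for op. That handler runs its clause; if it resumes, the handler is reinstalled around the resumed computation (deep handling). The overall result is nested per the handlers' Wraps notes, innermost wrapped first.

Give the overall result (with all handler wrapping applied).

Answer: [(2, (3))]

Working:
ask @ H0 ⇒ 2
tell(3) @ H1 ⇒ log+=3
ask @ H0 ⇒ 2
H0 returns 2
H1 returns (2, (3))
H2 returns [(2, (3))]
= [(2, (3))]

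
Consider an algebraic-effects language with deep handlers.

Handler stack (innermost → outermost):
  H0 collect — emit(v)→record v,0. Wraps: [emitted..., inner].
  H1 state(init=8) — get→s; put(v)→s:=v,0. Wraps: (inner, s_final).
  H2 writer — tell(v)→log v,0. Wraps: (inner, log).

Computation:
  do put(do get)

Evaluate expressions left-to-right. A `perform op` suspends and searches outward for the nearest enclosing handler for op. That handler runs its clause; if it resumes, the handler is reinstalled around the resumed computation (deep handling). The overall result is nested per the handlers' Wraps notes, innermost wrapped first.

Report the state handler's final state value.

Evaluation trace:
get @ H1 ⇒ 8
put(8) @ H1 ⇒ s:=8
H0 returns [0]
H1 returns ([0], 8)
H2 returns (([0], 8), ())
= (([0], 8), ())

Answer: 8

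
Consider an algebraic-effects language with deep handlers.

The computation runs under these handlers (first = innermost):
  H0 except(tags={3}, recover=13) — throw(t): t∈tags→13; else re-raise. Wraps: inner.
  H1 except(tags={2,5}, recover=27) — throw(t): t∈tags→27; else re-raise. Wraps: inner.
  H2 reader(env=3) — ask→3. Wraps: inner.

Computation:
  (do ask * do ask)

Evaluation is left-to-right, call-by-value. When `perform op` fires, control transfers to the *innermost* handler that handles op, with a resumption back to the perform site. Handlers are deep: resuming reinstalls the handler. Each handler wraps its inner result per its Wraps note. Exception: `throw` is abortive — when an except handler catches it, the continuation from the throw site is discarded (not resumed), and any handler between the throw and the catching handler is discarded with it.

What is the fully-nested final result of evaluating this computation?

Evaluation trace:
ask @ H2 ⇒ 3
ask @ H2 ⇒ 3
H0 returns 9
H1 returns 9
H2 returns 9
= 9

Answer: 9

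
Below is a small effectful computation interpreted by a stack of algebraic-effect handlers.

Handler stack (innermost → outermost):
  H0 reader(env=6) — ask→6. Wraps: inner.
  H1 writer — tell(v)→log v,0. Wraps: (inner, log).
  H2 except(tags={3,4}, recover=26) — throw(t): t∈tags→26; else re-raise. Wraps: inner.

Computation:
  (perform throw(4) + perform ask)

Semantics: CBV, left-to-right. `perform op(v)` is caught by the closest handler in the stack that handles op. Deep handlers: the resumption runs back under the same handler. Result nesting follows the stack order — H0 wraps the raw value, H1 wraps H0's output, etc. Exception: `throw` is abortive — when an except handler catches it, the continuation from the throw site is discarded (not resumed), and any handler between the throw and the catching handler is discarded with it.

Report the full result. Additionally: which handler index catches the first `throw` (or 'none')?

Answer: 26 ; first throw caught by: H2

Working:
throw(4) @ H2 caught ⇒ 26
= 26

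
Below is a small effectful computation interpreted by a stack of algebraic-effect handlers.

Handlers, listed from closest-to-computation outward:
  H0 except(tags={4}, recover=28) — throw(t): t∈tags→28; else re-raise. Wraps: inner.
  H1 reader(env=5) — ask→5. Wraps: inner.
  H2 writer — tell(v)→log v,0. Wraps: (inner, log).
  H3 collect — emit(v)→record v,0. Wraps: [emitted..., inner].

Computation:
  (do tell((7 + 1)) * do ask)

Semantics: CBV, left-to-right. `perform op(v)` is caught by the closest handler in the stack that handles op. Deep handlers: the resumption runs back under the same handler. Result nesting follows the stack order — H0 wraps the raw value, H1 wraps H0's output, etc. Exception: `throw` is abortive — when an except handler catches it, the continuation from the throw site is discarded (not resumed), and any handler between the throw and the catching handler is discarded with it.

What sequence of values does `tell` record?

Step-by-step:
tell(8) @ H2 ⇒ log+=8
ask @ H1 ⇒ 5
H0 returns 0
H1 returns 0
H2 returns (0, (8))
H3 returns [(0, (8))]
= [(0, (8))]

Answer: (8)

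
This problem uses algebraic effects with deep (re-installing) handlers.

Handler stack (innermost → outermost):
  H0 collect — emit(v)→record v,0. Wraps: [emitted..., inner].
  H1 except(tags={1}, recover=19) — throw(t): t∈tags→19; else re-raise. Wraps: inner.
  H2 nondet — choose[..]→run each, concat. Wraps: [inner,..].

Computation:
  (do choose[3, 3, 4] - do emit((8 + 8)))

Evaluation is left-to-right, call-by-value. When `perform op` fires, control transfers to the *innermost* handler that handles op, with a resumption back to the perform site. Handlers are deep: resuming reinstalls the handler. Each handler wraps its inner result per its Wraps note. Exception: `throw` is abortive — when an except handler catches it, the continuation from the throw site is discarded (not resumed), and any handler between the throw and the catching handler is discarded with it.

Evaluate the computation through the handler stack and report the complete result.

Working:
choose[3, 3, 4] @ H2
  branch[0] choose=3:
    emit(16) @ H0 ⇒ out+=16
    H0 returns [16, 3]
    H1 returns [16, 3]
    H2 returns [[16, 3]]
  branch[1] choose=3:
    emit(16) @ H0 ⇒ out+=16
    H0 returns [16, 3]
    H1 returns [16, 3]
    H2 returns [[16, 3]]
  branch[2] choose=4:
    emit(16) @ H0 ⇒ out+=16
    H0 returns [16, 4]
    H1 returns [16, 4]
    H2 returns [[16, 4]]
= [[16, 3], [16, 3], [16, 4]]

Answer: [[16, 3], [16, 3], [16, 4]]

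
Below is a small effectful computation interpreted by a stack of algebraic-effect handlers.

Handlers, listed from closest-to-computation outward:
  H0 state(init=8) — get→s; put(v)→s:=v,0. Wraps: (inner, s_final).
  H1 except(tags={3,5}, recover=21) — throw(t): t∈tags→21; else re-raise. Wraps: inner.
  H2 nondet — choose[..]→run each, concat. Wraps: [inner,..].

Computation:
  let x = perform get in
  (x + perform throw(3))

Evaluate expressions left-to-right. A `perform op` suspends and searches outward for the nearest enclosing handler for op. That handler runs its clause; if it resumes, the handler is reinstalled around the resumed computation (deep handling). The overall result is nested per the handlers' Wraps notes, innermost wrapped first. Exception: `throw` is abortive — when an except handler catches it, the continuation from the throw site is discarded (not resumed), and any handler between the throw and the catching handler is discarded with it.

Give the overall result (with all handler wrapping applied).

Answer: [21]

Step-by-step:
get @ H0 ⇒ 8
throw(3) @ H1 caught ⇒ 21
H2 returns [21]
= [21]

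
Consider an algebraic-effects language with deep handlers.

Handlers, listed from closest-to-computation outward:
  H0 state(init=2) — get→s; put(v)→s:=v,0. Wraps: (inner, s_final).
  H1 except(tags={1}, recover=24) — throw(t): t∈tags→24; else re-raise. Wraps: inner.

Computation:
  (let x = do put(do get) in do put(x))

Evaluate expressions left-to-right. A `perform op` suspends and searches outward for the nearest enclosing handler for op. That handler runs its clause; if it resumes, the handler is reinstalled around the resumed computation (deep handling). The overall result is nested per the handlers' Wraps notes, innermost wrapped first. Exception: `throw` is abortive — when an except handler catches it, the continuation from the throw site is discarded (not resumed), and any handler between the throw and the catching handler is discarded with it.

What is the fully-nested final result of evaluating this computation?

Answer: (0, 0)

Evaluation trace:
get @ H0 ⇒ 2
put(2) @ H0 ⇒ s:=2
put(0) @ H0 ⇒ s:=0
H0 returns (0, 0)
H1 returns (0, 0)
= (0, 0)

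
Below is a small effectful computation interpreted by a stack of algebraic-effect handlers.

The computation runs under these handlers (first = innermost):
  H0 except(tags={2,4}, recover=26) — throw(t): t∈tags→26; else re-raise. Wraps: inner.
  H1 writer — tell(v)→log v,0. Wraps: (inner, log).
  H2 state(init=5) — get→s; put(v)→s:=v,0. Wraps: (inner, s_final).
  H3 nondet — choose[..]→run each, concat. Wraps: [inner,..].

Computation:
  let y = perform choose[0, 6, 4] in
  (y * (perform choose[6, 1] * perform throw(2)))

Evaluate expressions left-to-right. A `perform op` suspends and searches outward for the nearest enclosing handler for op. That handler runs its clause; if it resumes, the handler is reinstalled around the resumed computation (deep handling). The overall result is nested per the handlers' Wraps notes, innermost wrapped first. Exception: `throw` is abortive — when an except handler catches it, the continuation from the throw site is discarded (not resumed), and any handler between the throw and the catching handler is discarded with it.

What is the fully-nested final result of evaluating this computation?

Answer: [((26, ()), 5), ((26, ()), 5), ((26, ()), 5), ((26, ()), 5), ((26, ()), 5), ((26, ()), 5)]

Evaluation trace:
choose[0, 6, 4] @ H3
  branch[0] choose=0:
    choose[6, 1] @ H3
      branch[0] choose=6:
        throw(2) @ H0 caught ⇒ 26
        H1 returns (26, ())
        H2 returns ((26, ()), 5)
        H3 returns [((26, ()), 5)]
      branch[1] choose=1:
        throw(2) @ H0 caught ⇒ 26
        H1 returns (26, ())
        H2 returns ((26, ()), 5)
        H3 returns [((26, ()), 5)]
  branch[1] choose=6:
    choose[6, 1] @ H3
      branch[0] choose=6:
        throw(2) @ H0 caught ⇒ 26
        H1 returns (26, ())
        H2 returns ((26, ()), 5)
        H3 returns [((26, ()), 5)]
      branch[1] choose=1:
        throw(2) @ H0 caught ⇒ 26
        H1 returns (26, ())
        H2 returns ((26, ()), 5)
        H3 returns [((26, ()), 5)]
  branch[2] choose=4:
    choose[6, 1] @ H3
      branch[0] choose=6:
        throw(2) @ H0 caught ⇒ 26
        H1 returns (26, ())
        H2 returns ((26, ()), 5)
        H3 returns [((26, ()), 5)]
      branch[1] choose=1:
        throw(2) @ H0 caught ⇒ 26
        H1 returns (26, ())
        H2 returns ((26, ()), 5)
        H3 returns [((26, ()), 5)]
= [((26, ()), 5), ((26, ()), 5), ((26, ()), 5), ((26, ()), 5), ((26, ()), 5), ((26, ()), 5)]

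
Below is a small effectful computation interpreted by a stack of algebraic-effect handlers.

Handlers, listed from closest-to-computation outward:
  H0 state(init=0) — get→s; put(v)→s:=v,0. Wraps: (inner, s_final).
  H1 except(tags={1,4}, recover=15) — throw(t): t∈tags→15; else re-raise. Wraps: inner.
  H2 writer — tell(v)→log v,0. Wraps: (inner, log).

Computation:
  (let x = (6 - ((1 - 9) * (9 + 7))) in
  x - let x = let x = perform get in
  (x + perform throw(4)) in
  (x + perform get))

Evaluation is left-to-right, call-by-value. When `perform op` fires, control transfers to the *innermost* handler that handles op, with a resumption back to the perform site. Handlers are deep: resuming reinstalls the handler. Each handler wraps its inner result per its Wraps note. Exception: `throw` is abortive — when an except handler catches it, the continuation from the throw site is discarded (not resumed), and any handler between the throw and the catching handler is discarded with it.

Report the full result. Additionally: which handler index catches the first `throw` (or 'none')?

Working:
get @ H0 ⇒ 0
throw(4) @ H1 caught ⇒ 15
H2 returns (15, ())
= (15, ())

Answer: (15, ()) ; first throw caught by: H1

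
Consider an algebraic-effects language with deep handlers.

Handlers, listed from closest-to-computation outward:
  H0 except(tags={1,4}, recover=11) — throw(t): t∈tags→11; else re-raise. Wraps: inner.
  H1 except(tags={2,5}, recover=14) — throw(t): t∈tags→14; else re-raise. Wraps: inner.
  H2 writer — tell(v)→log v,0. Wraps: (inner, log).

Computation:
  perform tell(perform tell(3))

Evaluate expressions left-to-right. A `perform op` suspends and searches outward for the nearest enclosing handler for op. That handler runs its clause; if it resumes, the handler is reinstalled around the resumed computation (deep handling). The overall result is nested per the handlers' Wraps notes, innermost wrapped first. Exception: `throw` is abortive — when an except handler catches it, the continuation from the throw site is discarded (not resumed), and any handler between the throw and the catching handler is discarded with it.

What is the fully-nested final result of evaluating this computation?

Answer: (0, (3, 0))

Step-by-step:
tell(3) @ H2 ⇒ log+=3
tell(0) @ H2 ⇒ log+=0
H0 returns 0
H1 returns 0
H2 returns (0, (3, 0))
= (0, (3, 0))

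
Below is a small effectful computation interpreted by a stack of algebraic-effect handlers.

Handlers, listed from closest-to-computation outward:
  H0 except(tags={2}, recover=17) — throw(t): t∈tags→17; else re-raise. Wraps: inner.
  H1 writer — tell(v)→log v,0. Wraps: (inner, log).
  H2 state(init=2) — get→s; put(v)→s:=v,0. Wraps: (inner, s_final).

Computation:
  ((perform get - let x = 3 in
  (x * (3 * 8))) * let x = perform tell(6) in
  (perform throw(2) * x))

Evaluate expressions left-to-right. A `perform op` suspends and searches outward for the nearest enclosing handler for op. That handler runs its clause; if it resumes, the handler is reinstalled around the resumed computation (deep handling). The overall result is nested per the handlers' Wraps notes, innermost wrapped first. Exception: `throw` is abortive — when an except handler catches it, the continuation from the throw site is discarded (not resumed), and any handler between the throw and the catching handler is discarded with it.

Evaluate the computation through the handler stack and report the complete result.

Answer: ((17, (6)), 2)

Evaluation trace:
get @ H2 ⇒ 2
tell(6) @ H1 ⇒ log+=6
throw(2) @ H0 caught ⇒ 17
H1 returns (17, (6))
H2 returns ((17, (6)), 2)
= ((17, (6)), 2)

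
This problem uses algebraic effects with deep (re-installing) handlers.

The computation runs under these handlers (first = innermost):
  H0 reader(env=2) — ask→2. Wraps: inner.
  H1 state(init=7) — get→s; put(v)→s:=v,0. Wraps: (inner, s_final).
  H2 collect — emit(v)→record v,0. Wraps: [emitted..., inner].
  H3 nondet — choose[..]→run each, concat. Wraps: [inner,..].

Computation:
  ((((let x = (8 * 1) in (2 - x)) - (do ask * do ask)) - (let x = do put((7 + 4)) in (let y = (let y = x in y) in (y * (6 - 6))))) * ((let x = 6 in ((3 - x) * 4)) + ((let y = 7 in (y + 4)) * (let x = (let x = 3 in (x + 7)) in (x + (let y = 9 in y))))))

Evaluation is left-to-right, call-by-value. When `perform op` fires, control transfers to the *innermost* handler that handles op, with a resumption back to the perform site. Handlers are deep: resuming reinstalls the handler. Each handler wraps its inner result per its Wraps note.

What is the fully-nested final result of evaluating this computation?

Step-by-step:
ask @ H0 ⇒ 2
ask @ H0 ⇒ 2
put(11) @ H1 ⇒ s:=11
H0 returns -1970
H1 returns (-1970, 11)
H2 returns [(-1970, 11)]
H3 returns [[(-1970, 11)]]
= [[(-1970, 11)]]

Answer: [[(-1970, 11)]]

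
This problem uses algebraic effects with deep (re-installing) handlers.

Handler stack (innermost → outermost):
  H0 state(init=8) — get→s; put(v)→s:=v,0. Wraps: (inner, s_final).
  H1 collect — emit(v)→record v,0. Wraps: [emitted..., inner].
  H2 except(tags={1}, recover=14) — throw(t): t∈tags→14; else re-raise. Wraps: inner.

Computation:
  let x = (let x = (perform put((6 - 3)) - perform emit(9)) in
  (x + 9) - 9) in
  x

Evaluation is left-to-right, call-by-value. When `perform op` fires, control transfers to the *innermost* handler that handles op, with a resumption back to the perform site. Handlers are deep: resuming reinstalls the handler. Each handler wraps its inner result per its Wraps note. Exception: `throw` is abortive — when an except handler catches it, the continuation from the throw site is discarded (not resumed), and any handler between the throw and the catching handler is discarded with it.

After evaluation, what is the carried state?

Answer: 3

Working:
put(3) @ H0 ⇒ s:=3
emit(9) @ H1 ⇒ out+=9
H0 returns (0, 3)
H1 returns [9, (0, 3)]
H2 returns [9, (0, 3)]
= [9, (0, 3)]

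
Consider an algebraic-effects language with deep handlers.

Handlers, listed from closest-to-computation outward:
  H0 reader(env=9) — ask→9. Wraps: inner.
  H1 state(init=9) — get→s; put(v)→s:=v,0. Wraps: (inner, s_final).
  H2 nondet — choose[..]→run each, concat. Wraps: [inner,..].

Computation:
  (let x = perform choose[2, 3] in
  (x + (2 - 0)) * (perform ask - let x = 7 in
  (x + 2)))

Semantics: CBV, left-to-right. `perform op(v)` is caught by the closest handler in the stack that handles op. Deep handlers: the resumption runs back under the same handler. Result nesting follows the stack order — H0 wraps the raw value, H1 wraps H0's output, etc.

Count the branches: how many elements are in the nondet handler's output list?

Answer: 2

Evaluation trace:
choose[2, 3] @ H2
  branch[0] choose=2:
    ask @ H0 ⇒ 9
    H0 returns 0
    H1 returns (0, 9)
    H2 returns [(0, 9)]
  branch[1] choose=3:
    ask @ H0 ⇒ 9
    H0 returns 0
    H1 returns (0, 9)
    H2 returns [(0, 9)]
= [(0, 9), (0, 9)]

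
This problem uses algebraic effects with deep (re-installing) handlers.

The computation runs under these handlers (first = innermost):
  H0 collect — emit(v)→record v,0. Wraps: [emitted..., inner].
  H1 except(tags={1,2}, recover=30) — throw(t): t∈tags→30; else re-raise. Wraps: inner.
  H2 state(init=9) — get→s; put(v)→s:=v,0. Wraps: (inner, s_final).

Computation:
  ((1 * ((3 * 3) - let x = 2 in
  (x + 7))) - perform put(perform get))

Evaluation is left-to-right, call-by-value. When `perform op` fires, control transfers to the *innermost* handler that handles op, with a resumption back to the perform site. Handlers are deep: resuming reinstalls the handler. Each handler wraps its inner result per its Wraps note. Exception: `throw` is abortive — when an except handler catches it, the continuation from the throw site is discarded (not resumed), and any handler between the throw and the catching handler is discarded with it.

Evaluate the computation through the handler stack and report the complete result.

Working:
get @ H2 ⇒ 9
put(9) @ H2 ⇒ s:=9
H0 returns [0]
H1 returns [0]
H2 returns ([0], 9)
= ([0], 9)

Answer: ([0], 9)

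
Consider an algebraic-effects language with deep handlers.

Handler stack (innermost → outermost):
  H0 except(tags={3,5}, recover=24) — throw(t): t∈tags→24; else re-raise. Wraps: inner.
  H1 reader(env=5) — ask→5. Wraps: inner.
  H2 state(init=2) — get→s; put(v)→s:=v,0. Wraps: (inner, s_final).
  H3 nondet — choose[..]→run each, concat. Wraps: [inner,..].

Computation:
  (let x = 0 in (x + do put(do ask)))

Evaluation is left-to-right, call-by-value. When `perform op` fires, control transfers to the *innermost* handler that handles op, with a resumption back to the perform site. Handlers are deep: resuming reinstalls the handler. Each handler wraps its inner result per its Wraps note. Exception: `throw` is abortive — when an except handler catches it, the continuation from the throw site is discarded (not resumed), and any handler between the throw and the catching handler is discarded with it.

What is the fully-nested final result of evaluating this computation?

Working:
ask @ H1 ⇒ 5
put(5) @ H2 ⇒ s:=5
H0 returns 0
H1 returns 0
H2 returns (0, 5)
H3 returns [(0, 5)]
= [(0, 5)]

Answer: [(0, 5)]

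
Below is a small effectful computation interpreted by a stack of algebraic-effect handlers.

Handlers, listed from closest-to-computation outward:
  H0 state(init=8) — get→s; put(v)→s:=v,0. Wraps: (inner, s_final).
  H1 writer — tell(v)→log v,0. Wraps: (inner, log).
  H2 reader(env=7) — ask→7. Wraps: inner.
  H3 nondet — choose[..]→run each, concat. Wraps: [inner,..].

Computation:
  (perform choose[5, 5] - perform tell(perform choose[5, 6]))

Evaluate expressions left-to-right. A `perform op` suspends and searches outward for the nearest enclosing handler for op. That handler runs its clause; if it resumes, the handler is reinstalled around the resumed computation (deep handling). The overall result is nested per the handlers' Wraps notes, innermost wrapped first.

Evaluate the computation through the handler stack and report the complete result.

Answer: [((5, 8), (5)), ((5, 8), (6)), ((5, 8), (5)), ((5, 8), (6))]

Step-by-step:
choose[5, 5] @ H3
  branch[0] choose=5:
    choose[5, 6] @ H3
      branch[0] choose=5:
        tell(5) @ H1 ⇒ log+=5
        H0 returns (5, 8)
        H1 returns ((5, 8), (5))
        H2 returns ((5, 8), (5))
        H3 returns [((5, 8), (5))]
      branch[1] choose=6:
        tell(6) @ H1 ⇒ log+=6
        H0 returns (5, 8)
        H1 returns ((5, 8), (6))
        H2 returns ((5, 8), (6))
        H3 returns [((5, 8), (6))]
  branch[1] choose=5:
    choose[5, 6] @ H3
      branch[0] choose=5:
        tell(5) @ H1 ⇒ log+=5
        H0 returns (5, 8)
        H1 returns ((5, 8), (5))
        H2 returns ((5, 8), (5))
        H3 returns [((5, 8), (5))]
      branch[1] choose=6:
        tell(6) @ H1 ⇒ log+=6
        H0 returns (5, 8)
        H1 returns ((5, 8), (6))
        H2 returns ((5, 8), (6))
        H3 returns [((5, 8), (6))]
= [((5, 8), (5)), ((5, 8), (6)), ((5, 8), (5)), ((5, 8), (6))]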